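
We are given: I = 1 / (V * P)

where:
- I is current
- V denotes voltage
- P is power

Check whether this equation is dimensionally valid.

No

I (current) has dimensions [I].
V (voltage) has dimensions [I^-1 L^2 M T^-3].
P (power) has dimensions [L^2 M T^-3].

Left side: [I]
Right side: [I L^-4 M^-2 T^6]

The two sides have different dimensions, so the equation is NOT dimensionally consistent.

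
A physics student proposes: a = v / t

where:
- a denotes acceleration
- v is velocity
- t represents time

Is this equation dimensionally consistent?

Yes

a (acceleration) has dimensions [L T^-2].
v (velocity) has dimensions [L T^-1].
t (time) has dimensions [T].

Left side: [L T^-2]
Right side: [L T^-2]

Both sides have the same dimensions, so the equation is dimensionally consistent.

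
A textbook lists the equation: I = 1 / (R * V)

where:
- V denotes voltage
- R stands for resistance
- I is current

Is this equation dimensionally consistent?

No

V (voltage) has dimensions [I^-1 L^2 M T^-3].
R (resistance) has dimensions [I^-2 L^2 M T^-3].
I (current) has dimensions [I].

Left side: [I]
Right side: [I^3 L^-4 M^-2 T^6]

The two sides have different dimensions, so the equation is NOT dimensionally consistent.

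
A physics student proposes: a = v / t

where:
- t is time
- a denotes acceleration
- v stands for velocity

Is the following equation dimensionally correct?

Yes

t (time) has dimensions [T].
a (acceleration) has dimensions [L T^-2].
v (velocity) has dimensions [L T^-1].

Left side: [L T^-2]
Right side: [L T^-2]

Both sides have the same dimensions, so the equation is dimensionally consistent.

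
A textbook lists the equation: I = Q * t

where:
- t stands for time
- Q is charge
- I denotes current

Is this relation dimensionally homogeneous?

No

t (time) has dimensions [T].
Q (charge) has dimensions [I T].
I (current) has dimensions [I].

Left side: [I]
Right side: [I T^2]

The two sides have different dimensions, so the equation is NOT dimensionally consistent.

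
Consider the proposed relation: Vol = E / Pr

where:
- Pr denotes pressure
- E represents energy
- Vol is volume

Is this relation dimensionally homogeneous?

Yes

Pr (pressure) has dimensions [L^-1 M T^-2].
E (energy) has dimensions [L^2 M T^-2].
Vol (volume) has dimensions [L^3].

Left side: [L^3]
Right side: [L^3]

Both sides have the same dimensions, so the equation is dimensionally consistent.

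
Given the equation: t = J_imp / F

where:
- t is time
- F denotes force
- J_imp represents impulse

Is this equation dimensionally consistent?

Yes

t (time) has dimensions [T].
F (force) has dimensions [L M T^-2].
J_imp (impulse) has dimensions [L M T^-1].

Left side: [T]
Right side: [T]

Both sides have the same dimensions, so the equation is dimensionally consistent.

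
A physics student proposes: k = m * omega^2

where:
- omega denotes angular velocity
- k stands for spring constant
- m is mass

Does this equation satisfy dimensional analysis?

Yes

omega (angular velocity) has dimensions [T^-1].
k (spring constant) has dimensions [M T^-2].
m (mass) has dimensions [M].

Left side: [M T^-2]
Right side: [M T^-2]

Both sides have the same dimensions, so the equation is dimensionally consistent.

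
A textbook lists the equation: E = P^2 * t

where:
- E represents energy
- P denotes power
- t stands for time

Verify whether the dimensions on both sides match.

No

E (energy) has dimensions [L^2 M T^-2].
P (power) has dimensions [L^2 M T^-3].
t (time) has dimensions [T].

Left side: [L^2 M T^-2]
Right side: [L^4 M^2 T^-5]

The two sides have different dimensions, so the equation is NOT dimensionally consistent.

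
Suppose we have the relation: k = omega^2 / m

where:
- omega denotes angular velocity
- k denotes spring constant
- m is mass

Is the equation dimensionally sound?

No

omega (angular velocity) has dimensions [T^-1].
k (spring constant) has dimensions [M T^-2].
m (mass) has dimensions [M].

Left side: [M T^-2]
Right side: [M^-1 T^-2]

The two sides have different dimensions, so the equation is NOT dimensionally consistent.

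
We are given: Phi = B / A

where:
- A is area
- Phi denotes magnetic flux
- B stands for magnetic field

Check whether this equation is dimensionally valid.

No

A (area) has dimensions [L^2].
Phi (magnetic flux) has dimensions [I^-1 L^2 M T^-2].
B (magnetic field) has dimensions [I^-1 M T^-2].

Left side: [I^-1 L^2 M T^-2]
Right side: [I^-1 L^-2 M T^-2]

The two sides have different dimensions, so the equation is NOT dimensionally consistent.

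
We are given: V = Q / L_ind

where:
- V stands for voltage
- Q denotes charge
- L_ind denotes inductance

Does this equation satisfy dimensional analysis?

No

V (voltage) has dimensions [I^-1 L^2 M T^-3].
Q (charge) has dimensions [I T].
L_ind (inductance) has dimensions [I^-2 L^2 M T^-2].

Left side: [I^-1 L^2 M T^-3]
Right side: [I^3 L^-2 M^-1 T^3]

The two sides have different dimensions, so the equation is NOT dimensionally consistent.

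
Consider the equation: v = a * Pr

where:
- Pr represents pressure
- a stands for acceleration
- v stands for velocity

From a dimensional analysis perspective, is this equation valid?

No

Pr (pressure) has dimensions [L^-1 M T^-2].
a (acceleration) has dimensions [L T^-2].
v (velocity) has dimensions [L T^-1].

Left side: [L T^-1]
Right side: [M T^-4]

The two sides have different dimensions, so the equation is NOT dimensionally consistent.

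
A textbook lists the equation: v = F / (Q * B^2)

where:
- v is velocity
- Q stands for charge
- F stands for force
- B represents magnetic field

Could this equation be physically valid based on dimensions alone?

No

v (velocity) has dimensions [L T^-1].
Q (charge) has dimensions [I T].
F (force) has dimensions [L M T^-2].
B (magnetic field) has dimensions [I^-1 M T^-2].

Left side: [L T^-1]
Right side: [I L M^-1 T]

The two sides have different dimensions, so the equation is NOT dimensionally consistent.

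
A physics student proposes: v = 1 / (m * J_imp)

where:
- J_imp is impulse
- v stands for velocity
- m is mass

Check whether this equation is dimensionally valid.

No

J_imp (impulse) has dimensions [L M T^-1].
v (velocity) has dimensions [L T^-1].
m (mass) has dimensions [M].

Left side: [L T^-1]
Right side: [L^-1 M^-2 T]

The two sides have different dimensions, so the equation is NOT dimensionally consistent.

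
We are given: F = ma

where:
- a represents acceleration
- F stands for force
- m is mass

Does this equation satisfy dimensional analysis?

Yes

a (acceleration) has dimensions [L T^-2].
F (force) has dimensions [L M T^-2].
m (mass) has dimensions [M].

Left side: [L M T^-2]
Right side: [L M T^-2]

Both sides have the same dimensions, so the equation is dimensionally consistent.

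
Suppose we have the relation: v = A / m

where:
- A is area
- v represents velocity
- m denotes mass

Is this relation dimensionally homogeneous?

No

A (area) has dimensions [L^2].
v (velocity) has dimensions [L T^-1].
m (mass) has dimensions [M].

Left side: [L T^-1]
Right side: [L^2 M^-1]

The two sides have different dimensions, so the equation is NOT dimensionally consistent.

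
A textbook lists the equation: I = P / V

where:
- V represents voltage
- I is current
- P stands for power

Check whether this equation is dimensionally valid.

Yes

V (voltage) has dimensions [I^-1 L^2 M T^-3].
I (current) has dimensions [I].
P (power) has dimensions [L^2 M T^-3].

Left side: [I]
Right side: [I]

Both sides have the same dimensions, so the equation is dimensionally consistent.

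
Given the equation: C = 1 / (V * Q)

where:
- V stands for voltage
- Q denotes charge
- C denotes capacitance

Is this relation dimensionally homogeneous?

No

V (voltage) has dimensions [I^-1 L^2 M T^-3].
Q (charge) has dimensions [I T].
C (capacitance) has dimensions [I^2 L^-2 M^-1 T^4].

Left side: [I^2 L^-2 M^-1 T^4]
Right side: [L^-2 M^-1 T^2]

The two sides have different dimensions, so the equation is NOT dimensionally consistent.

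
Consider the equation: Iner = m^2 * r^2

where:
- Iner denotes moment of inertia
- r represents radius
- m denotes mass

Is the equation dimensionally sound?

No

Iner (moment of inertia) has dimensions [L^2 M].
r (radius) has dimensions [L].
m (mass) has dimensions [M].

Left side: [L^2 M]
Right side: [L^2 M^2]

The two sides have different dimensions, so the equation is NOT dimensionally consistent.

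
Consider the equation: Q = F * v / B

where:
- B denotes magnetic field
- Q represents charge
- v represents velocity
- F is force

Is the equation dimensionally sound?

No

B (magnetic field) has dimensions [I^-1 M T^-2].
Q (charge) has dimensions [I T].
v (velocity) has dimensions [L T^-1].
F (force) has dimensions [L M T^-2].

Left side: [I T]
Right side: [I L^2 T^-1]

The two sides have different dimensions, so the equation is NOT dimensionally consistent.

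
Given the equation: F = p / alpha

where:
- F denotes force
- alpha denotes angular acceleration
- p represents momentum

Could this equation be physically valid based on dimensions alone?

No

F (force) has dimensions [L M T^-2].
alpha (angular acceleration) has dimensions [T^-2].
p (momentum) has dimensions [L M T^-1].

Left side: [L M T^-2]
Right side: [L M T]

The two sides have different dimensions, so the equation is NOT dimensionally consistent.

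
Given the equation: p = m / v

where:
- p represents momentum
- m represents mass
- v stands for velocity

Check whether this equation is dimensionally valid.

No

p (momentum) has dimensions [L M T^-1].
m (mass) has dimensions [M].
v (velocity) has dimensions [L T^-1].

Left side: [L M T^-1]
Right side: [L^-1 M T]

The two sides have different dimensions, so the equation is NOT dimensionally consistent.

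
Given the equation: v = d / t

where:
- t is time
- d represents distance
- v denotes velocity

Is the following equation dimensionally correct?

Yes

t (time) has dimensions [T].
d (distance) has dimensions [L].
v (velocity) has dimensions [L T^-1].

Left side: [L T^-1]
Right side: [L T^-1]

Both sides have the same dimensions, so the equation is dimensionally consistent.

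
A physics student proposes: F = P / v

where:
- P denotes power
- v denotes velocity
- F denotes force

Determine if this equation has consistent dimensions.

Yes

P (power) has dimensions [L^2 M T^-3].
v (velocity) has dimensions [L T^-1].
F (force) has dimensions [L M T^-2].

Left side: [L M T^-2]
Right side: [L M T^-2]

Both sides have the same dimensions, so the equation is dimensionally consistent.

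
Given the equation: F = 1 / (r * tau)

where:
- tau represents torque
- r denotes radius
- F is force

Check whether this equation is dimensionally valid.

No

tau (torque) has dimensions [L^2 M T^-2].
r (radius) has dimensions [L].
F (force) has dimensions [L M T^-2].

Left side: [L M T^-2]
Right side: [L^-3 M^-1 T^2]

The two sides have different dimensions, so the equation is NOT dimensionally consistent.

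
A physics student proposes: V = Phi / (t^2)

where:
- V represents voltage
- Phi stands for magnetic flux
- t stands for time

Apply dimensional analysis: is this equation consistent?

No

V (voltage) has dimensions [I^-1 L^2 M T^-3].
Phi (magnetic flux) has dimensions [I^-1 L^2 M T^-2].
t (time) has dimensions [T].

Left side: [I^-1 L^2 M T^-3]
Right side: [I^-1 L^2 M T^-4]

The two sides have different dimensions, so the equation is NOT dimensionally consistent.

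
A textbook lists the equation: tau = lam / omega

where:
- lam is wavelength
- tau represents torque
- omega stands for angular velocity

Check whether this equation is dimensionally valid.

No

lam (wavelength) has dimensions [L].
tau (torque) has dimensions [L^2 M T^-2].
omega (angular velocity) has dimensions [T^-1].

Left side: [L^2 M T^-2]
Right side: [L T]

The two sides have different dimensions, so the equation is NOT dimensionally consistent.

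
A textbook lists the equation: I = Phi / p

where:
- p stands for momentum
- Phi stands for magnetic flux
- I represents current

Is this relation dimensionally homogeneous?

No

p (momentum) has dimensions [L M T^-1].
Phi (magnetic flux) has dimensions [I^-1 L^2 M T^-2].
I (current) has dimensions [I].

Left side: [I]
Right side: [I^-1 L T^-1]

The two sides have different dimensions, so the equation is NOT dimensionally consistent.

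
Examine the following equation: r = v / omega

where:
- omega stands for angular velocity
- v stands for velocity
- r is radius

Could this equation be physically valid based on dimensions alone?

Yes

omega (angular velocity) has dimensions [T^-1].
v (velocity) has dimensions [L T^-1].
r (radius) has dimensions [L].

Left side: [L]
Right side: [L]

Both sides have the same dimensions, so the equation is dimensionally consistent.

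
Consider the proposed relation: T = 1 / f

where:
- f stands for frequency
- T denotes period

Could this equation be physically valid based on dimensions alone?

Yes

f (frequency) has dimensions [T^-1].
T (period) has dimensions [T].

Left side: [T]
Right side: [T]

Both sides have the same dimensions, so the equation is dimensionally consistent.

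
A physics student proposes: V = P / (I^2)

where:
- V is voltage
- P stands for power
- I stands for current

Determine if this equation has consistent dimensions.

No

V (voltage) has dimensions [I^-1 L^2 M T^-3].
P (power) has dimensions [L^2 M T^-3].
I (current) has dimensions [I].

Left side: [I^-1 L^2 M T^-3]
Right side: [I^-2 L^2 M T^-3]

The two sides have different dimensions, so the equation is NOT dimensionally consistent.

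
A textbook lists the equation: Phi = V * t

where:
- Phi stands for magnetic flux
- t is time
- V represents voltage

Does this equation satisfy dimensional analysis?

Yes

Phi (magnetic flux) has dimensions [I^-1 L^2 M T^-2].
t (time) has dimensions [T].
V (voltage) has dimensions [I^-1 L^2 M T^-3].

Left side: [I^-1 L^2 M T^-2]
Right side: [I^-1 L^2 M T^-2]

Both sides have the same dimensions, so the equation is dimensionally consistent.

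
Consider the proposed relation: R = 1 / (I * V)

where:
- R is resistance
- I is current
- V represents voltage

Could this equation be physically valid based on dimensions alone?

No

R (resistance) has dimensions [I^-2 L^2 M T^-3].
I (current) has dimensions [I].
V (voltage) has dimensions [I^-1 L^2 M T^-3].

Left side: [I^-2 L^2 M T^-3]
Right side: [L^-2 M^-1 T^3]

The two sides have different dimensions, so the equation is NOT dimensionally consistent.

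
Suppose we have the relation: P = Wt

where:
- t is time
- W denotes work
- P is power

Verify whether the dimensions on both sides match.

No

t (time) has dimensions [T].
W (work) has dimensions [L^2 M T^-2].
P (power) has dimensions [L^2 M T^-3].

Left side: [L^2 M T^-3]
Right side: [L^2 M T^-1]

The two sides have different dimensions, so the equation is NOT dimensionally consistent.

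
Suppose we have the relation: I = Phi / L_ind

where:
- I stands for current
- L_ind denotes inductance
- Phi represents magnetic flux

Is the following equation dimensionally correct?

Yes

I (current) has dimensions [I].
L_ind (inductance) has dimensions [I^-2 L^2 M T^-2].
Phi (magnetic flux) has dimensions [I^-1 L^2 M T^-2].

Left side: [I]
Right side: [I]

Both sides have the same dimensions, so the equation is dimensionally consistent.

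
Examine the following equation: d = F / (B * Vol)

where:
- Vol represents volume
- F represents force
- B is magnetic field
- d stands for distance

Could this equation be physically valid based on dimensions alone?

No

Vol (volume) has dimensions [L^3].
F (force) has dimensions [L M T^-2].
B (magnetic field) has dimensions [I^-1 M T^-2].
d (distance) has dimensions [L].

Left side: [L]
Right side: [I L^-2]

The two sides have different dimensions, so the equation is NOT dimensionally consistent.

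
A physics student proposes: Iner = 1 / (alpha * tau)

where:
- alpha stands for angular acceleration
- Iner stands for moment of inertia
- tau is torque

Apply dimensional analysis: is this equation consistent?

No

alpha (angular acceleration) has dimensions [T^-2].
Iner (moment of inertia) has dimensions [L^2 M].
tau (torque) has dimensions [L^2 M T^-2].

Left side: [L^2 M]
Right side: [L^-2 M^-1 T^4]

The two sides have different dimensions, so the equation is NOT dimensionally consistent.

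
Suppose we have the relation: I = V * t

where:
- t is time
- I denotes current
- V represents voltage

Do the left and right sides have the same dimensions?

No

t (time) has dimensions [T].
I (current) has dimensions [I].
V (voltage) has dimensions [I^-1 L^2 M T^-3].

Left side: [I]
Right side: [I^-1 L^2 M T^-2]

The two sides have different dimensions, so the equation is NOT dimensionally consistent.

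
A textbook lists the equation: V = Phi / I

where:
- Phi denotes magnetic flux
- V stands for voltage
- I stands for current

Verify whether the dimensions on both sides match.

No

Phi (magnetic flux) has dimensions [I^-1 L^2 M T^-2].
V (voltage) has dimensions [I^-1 L^2 M T^-3].
I (current) has dimensions [I].

Left side: [I^-1 L^2 M T^-3]
Right side: [I^-2 L^2 M T^-2]

The two sides have different dimensions, so the equation is NOT dimensionally consistent.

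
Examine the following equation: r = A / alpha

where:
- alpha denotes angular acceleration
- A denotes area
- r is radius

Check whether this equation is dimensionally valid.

No

alpha (angular acceleration) has dimensions [T^-2].
A (area) has dimensions [L^2].
r (radius) has dimensions [L].

Left side: [L]
Right side: [L^2 T^2]

The two sides have different dimensions, so the equation is NOT dimensionally consistent.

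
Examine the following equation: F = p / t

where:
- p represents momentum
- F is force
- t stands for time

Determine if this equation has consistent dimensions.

Yes

p (momentum) has dimensions [L M T^-1].
F (force) has dimensions [L M T^-2].
t (time) has dimensions [T].

Left side: [L M T^-2]
Right side: [L M T^-2]

Both sides have the same dimensions, so the equation is dimensionally consistent.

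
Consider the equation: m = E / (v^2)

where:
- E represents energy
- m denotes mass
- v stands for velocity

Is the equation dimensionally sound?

Yes

E (energy) has dimensions [L^2 M T^-2].
m (mass) has dimensions [M].
v (velocity) has dimensions [L T^-1].

Left side: [M]
Right side: [M]

Both sides have the same dimensions, so the equation is dimensionally consistent.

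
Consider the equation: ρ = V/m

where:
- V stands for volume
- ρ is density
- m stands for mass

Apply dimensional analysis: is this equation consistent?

No

V (volume) has dimensions [L^3].
ρ (density) has dimensions [L^-3 M].
m (mass) has dimensions [M].

Left side: [L^-3 M]
Right side: [L^3 M^-1]

The two sides have different dimensions, so the equation is NOT dimensionally consistent.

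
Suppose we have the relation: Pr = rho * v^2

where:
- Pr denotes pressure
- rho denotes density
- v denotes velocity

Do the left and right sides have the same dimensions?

Yes

Pr (pressure) has dimensions [L^-1 M T^-2].
rho (density) has dimensions [L^-3 M].
v (velocity) has dimensions [L T^-1].

Left side: [L^-1 M T^-2]
Right side: [L^-1 M T^-2]

Both sides have the same dimensions, so the equation is dimensionally consistent.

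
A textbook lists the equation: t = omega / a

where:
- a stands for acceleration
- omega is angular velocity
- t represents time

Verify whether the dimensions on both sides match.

No

a (acceleration) has dimensions [L T^-2].
omega (angular velocity) has dimensions [T^-1].
t (time) has dimensions [T].

Left side: [T]
Right side: [L^-1 T]

The two sides have different dimensions, so the equation is NOT dimensionally consistent.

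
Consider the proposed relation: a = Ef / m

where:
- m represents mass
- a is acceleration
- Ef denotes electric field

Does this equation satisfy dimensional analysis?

No

m (mass) has dimensions [M].
a (acceleration) has dimensions [L T^-2].
Ef (electric field) has dimensions [I^-1 L M T^-3].

Left side: [L T^-2]
Right side: [I^-1 L T^-3]

The two sides have different dimensions, so the equation is NOT dimensionally consistent.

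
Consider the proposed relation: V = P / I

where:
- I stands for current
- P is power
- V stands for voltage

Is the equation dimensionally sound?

Yes

I (current) has dimensions [I].
P (power) has dimensions [L^2 M T^-3].
V (voltage) has dimensions [I^-1 L^2 M T^-3].

Left side: [I^-1 L^2 M T^-3]
Right side: [I^-1 L^2 M T^-3]

Both sides have the same dimensions, so the equation is dimensionally consistent.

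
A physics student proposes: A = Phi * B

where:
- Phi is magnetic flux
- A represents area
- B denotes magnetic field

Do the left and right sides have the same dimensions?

No

Phi (magnetic flux) has dimensions [I^-1 L^2 M T^-2].
A (area) has dimensions [L^2].
B (magnetic field) has dimensions [I^-1 M T^-2].

Left side: [L^2]
Right side: [I^-2 L^2 M^2 T^-4]

The two sides have different dimensions, so the equation is NOT dimensionally consistent.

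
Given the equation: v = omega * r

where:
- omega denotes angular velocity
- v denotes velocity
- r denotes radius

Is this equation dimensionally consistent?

Yes

omega (angular velocity) has dimensions [T^-1].
v (velocity) has dimensions [L T^-1].
r (radius) has dimensions [L].

Left side: [L T^-1]
Right side: [L T^-1]

Both sides have the same dimensions, so the equation is dimensionally consistent.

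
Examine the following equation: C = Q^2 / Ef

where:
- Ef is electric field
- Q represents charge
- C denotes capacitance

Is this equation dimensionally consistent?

No

Ef (electric field) has dimensions [I^-1 L M T^-3].
Q (charge) has dimensions [I T].
C (capacitance) has dimensions [I^2 L^-2 M^-1 T^4].

Left side: [I^2 L^-2 M^-1 T^4]
Right side: [I^3 L^-1 M^-1 T^5]

The two sides have different dimensions, so the equation is NOT dimensionally consistent.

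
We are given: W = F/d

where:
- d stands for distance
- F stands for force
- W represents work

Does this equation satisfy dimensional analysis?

No

d (distance) has dimensions [L].
F (force) has dimensions [L M T^-2].
W (work) has dimensions [L^2 M T^-2].

Left side: [L^2 M T^-2]
Right side: [M T^-2]

The two sides have different dimensions, so the equation is NOT dimensionally consistent.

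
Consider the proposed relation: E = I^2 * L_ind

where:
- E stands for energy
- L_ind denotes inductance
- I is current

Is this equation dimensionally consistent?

Yes

E (energy) has dimensions [L^2 M T^-2].
L_ind (inductance) has dimensions [I^-2 L^2 M T^-2].
I (current) has dimensions [I].

Left side: [L^2 M T^-2]
Right side: [L^2 M T^-2]

Both sides have the same dimensions, so the equation is dimensionally consistent.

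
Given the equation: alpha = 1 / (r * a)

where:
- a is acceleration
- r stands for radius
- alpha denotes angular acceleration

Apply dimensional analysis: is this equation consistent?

No

a (acceleration) has dimensions [L T^-2].
r (radius) has dimensions [L].
alpha (angular acceleration) has dimensions [T^-2].

Left side: [T^-2]
Right side: [L^-2 T^2]

The two sides have different dimensions, so the equation is NOT dimensionally consistent.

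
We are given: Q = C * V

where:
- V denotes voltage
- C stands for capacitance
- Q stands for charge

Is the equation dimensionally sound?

Yes

V (voltage) has dimensions [I^-1 L^2 M T^-3].
C (capacitance) has dimensions [I^2 L^-2 M^-1 T^4].
Q (charge) has dimensions [I T].

Left side: [I T]
Right side: [I T]

Both sides have the same dimensions, so the equation is dimensionally consistent.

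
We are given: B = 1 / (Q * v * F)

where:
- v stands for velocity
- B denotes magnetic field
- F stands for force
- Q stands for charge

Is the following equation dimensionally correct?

No

v (velocity) has dimensions [L T^-1].
B (magnetic field) has dimensions [I^-1 M T^-2].
F (force) has dimensions [L M T^-2].
Q (charge) has dimensions [I T].

Left side: [I^-1 M T^-2]
Right side: [I^-1 L^-2 M^-1 T^2]

The two sides have different dimensions, so the equation is NOT dimensionally consistent.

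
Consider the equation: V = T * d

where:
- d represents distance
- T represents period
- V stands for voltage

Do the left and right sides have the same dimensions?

No

d (distance) has dimensions [L].
T (period) has dimensions [T].
V (voltage) has dimensions [I^-1 L^2 M T^-3].

Left side: [I^-1 L^2 M T^-3]
Right side: [L T]

The two sides have different dimensions, so the equation is NOT dimensionally consistent.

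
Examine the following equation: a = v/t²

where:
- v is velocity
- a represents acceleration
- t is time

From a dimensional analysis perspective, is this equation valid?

No

v (velocity) has dimensions [L T^-1].
a (acceleration) has dimensions [L T^-2].
t (time) has dimensions [T].

Left side: [L T^-2]
Right side: [L T^-3]

The two sides have different dimensions, so the equation is NOT dimensionally consistent.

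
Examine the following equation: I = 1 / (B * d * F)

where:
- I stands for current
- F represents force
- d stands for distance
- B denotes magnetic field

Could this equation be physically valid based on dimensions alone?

No

I (current) has dimensions [I].
F (force) has dimensions [L M T^-2].
d (distance) has dimensions [L].
B (magnetic field) has dimensions [I^-1 M T^-2].

Left side: [I]
Right side: [I L^-2 M^-2 T^4]

The two sides have different dimensions, so the equation is NOT dimensionally consistent.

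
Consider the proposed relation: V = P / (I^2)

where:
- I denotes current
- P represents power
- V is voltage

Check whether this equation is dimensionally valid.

No

I (current) has dimensions [I].
P (power) has dimensions [L^2 M T^-3].
V (voltage) has dimensions [I^-1 L^2 M T^-3].

Left side: [I^-1 L^2 M T^-3]
Right side: [I^-2 L^2 M T^-3]

The two sides have different dimensions, so the equation is NOT dimensionally consistent.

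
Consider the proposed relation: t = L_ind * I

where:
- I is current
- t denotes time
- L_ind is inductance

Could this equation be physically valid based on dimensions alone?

No

I (current) has dimensions [I].
t (time) has dimensions [T].
L_ind (inductance) has dimensions [I^-2 L^2 M T^-2].

Left side: [T]
Right side: [I^-1 L^2 M T^-2]

The two sides have different dimensions, so the equation is NOT dimensionally consistent.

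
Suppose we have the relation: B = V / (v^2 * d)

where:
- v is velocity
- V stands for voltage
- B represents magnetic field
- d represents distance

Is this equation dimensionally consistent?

No

v (velocity) has dimensions [L T^-1].
V (voltage) has dimensions [I^-1 L^2 M T^-3].
B (magnetic field) has dimensions [I^-1 M T^-2].
d (distance) has dimensions [L].

Left side: [I^-1 M T^-2]
Right side: [I^-1 L^-1 M T^-1]

The two sides have different dimensions, so the equation is NOT dimensionally consistent.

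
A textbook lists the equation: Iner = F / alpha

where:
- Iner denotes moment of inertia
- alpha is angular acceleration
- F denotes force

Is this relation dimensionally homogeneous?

No

Iner (moment of inertia) has dimensions [L^2 M].
alpha (angular acceleration) has dimensions [T^-2].
F (force) has dimensions [L M T^-2].

Left side: [L^2 M]
Right side: [L M]

The two sides have different dimensions, so the equation is NOT dimensionally consistent.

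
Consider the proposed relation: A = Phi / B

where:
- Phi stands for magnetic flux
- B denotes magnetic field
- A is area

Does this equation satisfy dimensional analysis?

Yes

Phi (magnetic flux) has dimensions [I^-1 L^2 M T^-2].
B (magnetic field) has dimensions [I^-1 M T^-2].
A (area) has dimensions [L^2].

Left side: [L^2]
Right side: [L^2]

Both sides have the same dimensions, so the equation is dimensionally consistent.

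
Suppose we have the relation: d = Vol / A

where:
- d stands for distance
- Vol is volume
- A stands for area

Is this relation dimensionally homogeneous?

Yes

d (distance) has dimensions [L].
Vol (volume) has dimensions [L^3].
A (area) has dimensions [L^2].

Left side: [L]
Right side: [L]

Both sides have the same dimensions, so the equation is dimensionally consistent.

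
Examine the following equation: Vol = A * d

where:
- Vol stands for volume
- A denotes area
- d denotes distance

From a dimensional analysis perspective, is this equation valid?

Yes

Vol (volume) has dimensions [L^3].
A (area) has dimensions [L^2].
d (distance) has dimensions [L].

Left side: [L^3]
Right side: [L^3]

Both sides have the same dimensions, so the equation is dimensionally consistent.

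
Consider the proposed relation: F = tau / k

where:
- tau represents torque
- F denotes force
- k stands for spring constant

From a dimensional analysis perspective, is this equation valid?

No

tau (torque) has dimensions [L^2 M T^-2].
F (force) has dimensions [L M T^-2].
k (spring constant) has dimensions [M T^-2].

Left side: [L M T^-2]
Right side: [L^2]

The two sides have different dimensions, so the equation is NOT dimensionally consistent.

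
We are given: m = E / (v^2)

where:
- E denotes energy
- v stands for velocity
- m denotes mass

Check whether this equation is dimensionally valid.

Yes

E (energy) has dimensions [L^2 M T^-2].
v (velocity) has dimensions [L T^-1].
m (mass) has dimensions [M].

Left side: [M]
Right side: [M]

Both sides have the same dimensions, so the equation is dimensionally consistent.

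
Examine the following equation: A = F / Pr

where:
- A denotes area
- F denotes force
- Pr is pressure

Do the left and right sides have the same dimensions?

Yes

A (area) has dimensions [L^2].
F (force) has dimensions [L M T^-2].
Pr (pressure) has dimensions [L^-1 M T^-2].

Left side: [L^2]
Right side: [L^2]

Both sides have the same dimensions, so the equation is dimensionally consistent.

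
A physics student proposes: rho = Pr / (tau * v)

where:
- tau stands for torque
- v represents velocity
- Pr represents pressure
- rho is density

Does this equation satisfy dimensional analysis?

No

tau (torque) has dimensions [L^2 M T^-2].
v (velocity) has dimensions [L T^-1].
Pr (pressure) has dimensions [L^-1 M T^-2].
rho (density) has dimensions [L^-3 M].

Left side: [L^-3 M]
Right side: [L^-4 T]

The two sides have different dimensions, so the equation is NOT dimensionally consistent.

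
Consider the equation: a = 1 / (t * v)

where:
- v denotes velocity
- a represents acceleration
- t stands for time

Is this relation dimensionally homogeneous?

No

v (velocity) has dimensions [L T^-1].
a (acceleration) has dimensions [L T^-2].
t (time) has dimensions [T].

Left side: [L T^-2]
Right side: [L^-1]

The two sides have different dimensions, so the equation is NOT dimensionally consistent.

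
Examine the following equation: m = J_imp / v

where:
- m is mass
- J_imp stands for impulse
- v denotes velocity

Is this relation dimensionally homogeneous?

Yes

m (mass) has dimensions [M].
J_imp (impulse) has dimensions [L M T^-1].
v (velocity) has dimensions [L T^-1].

Left side: [M]
Right side: [M]

Both sides have the same dimensions, so the equation is dimensionally consistent.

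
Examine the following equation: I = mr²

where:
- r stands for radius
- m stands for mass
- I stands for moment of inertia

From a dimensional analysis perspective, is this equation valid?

Yes

r (radius) has dimensions [L].
m (mass) has dimensions [M].
I (moment of inertia) has dimensions [L^2 M].

Left side: [L^2 M]
Right side: [L^2 M]

Both sides have the same dimensions, so the equation is dimensionally consistent.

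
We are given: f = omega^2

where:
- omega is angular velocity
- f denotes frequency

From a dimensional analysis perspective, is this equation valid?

No

omega (angular velocity) has dimensions [T^-1].
f (frequency) has dimensions [T^-1].

Left side: [T^-1]
Right side: [T^-2]

The two sides have different dimensions, so the equation is NOT dimensionally consistent.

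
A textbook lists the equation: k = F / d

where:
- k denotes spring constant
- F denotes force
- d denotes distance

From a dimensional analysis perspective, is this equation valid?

Yes

k (spring constant) has dimensions [M T^-2].
F (force) has dimensions [L M T^-2].
d (distance) has dimensions [L].

Left side: [M T^-2]
Right side: [M T^-2]

Both sides have the same dimensions, so the equation is dimensionally consistent.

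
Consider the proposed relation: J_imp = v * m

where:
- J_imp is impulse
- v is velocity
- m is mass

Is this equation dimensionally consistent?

Yes

J_imp (impulse) has dimensions [L M T^-1].
v (velocity) has dimensions [L T^-1].
m (mass) has dimensions [M].

Left side: [L M T^-1]
Right side: [L M T^-1]

Both sides have the same dimensions, so the equation is dimensionally consistent.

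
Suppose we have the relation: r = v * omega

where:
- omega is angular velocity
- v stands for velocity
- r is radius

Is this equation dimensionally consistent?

No

omega (angular velocity) has dimensions [T^-1].
v (velocity) has dimensions [L T^-1].
r (radius) has dimensions [L].

Left side: [L]
Right side: [L T^-2]

The two sides have different dimensions, so the equation is NOT dimensionally consistent.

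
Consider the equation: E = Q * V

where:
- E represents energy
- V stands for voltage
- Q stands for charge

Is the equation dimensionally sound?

Yes

E (energy) has dimensions [L^2 M T^-2].
V (voltage) has dimensions [I^-1 L^2 M T^-3].
Q (charge) has dimensions [I T].

Left side: [L^2 M T^-2]
Right side: [L^2 M T^-2]

Both sides have the same dimensions, so the equation is dimensionally consistent.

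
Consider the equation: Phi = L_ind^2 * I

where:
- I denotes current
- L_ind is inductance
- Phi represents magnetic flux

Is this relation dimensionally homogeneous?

No

I (current) has dimensions [I].
L_ind (inductance) has dimensions [I^-2 L^2 M T^-2].
Phi (magnetic flux) has dimensions [I^-1 L^2 M T^-2].

Left side: [I^-1 L^2 M T^-2]
Right side: [I^-3 L^4 M^2 T^-4]

The two sides have different dimensions, so the equation is NOT dimensionally consistent.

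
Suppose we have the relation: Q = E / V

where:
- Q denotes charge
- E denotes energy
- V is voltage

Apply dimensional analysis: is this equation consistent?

Yes

Q (charge) has dimensions [I T].
E (energy) has dimensions [L^2 M T^-2].
V (voltage) has dimensions [I^-1 L^2 M T^-3].

Left side: [I T]
Right side: [I T]

Both sides have the same dimensions, so the equation is dimensionally consistent.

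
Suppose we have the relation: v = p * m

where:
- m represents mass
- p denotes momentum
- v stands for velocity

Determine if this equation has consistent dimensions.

No

m (mass) has dimensions [M].
p (momentum) has dimensions [L M T^-1].
v (velocity) has dimensions [L T^-1].

Left side: [L T^-1]
Right side: [L M^2 T^-1]

The two sides have different dimensions, so the equation is NOT dimensionally consistent.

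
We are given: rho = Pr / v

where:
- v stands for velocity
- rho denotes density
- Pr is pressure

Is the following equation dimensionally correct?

No

v (velocity) has dimensions [L T^-1].
rho (density) has dimensions [L^-3 M].
Pr (pressure) has dimensions [L^-1 M T^-2].

Left side: [L^-3 M]
Right side: [L^-2 M T^-1]

The two sides have different dimensions, so the equation is NOT dimensionally consistent.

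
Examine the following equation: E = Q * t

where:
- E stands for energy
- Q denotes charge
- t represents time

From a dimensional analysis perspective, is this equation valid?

No

E (energy) has dimensions [L^2 M T^-2].
Q (charge) has dimensions [I T].
t (time) has dimensions [T].

Left side: [L^2 M T^-2]
Right side: [I T^2]

The two sides have different dimensions, so the equation is NOT dimensionally consistent.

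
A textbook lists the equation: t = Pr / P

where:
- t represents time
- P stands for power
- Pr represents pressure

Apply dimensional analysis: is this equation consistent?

No

t (time) has dimensions [T].
P (power) has dimensions [L^2 M T^-3].
Pr (pressure) has dimensions [L^-1 M T^-2].

Left side: [T]
Right side: [L^-3 T]

The two sides have different dimensions, so the equation is NOT dimensionally consistent.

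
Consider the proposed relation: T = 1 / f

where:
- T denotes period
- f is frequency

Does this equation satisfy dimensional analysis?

Yes

T (period) has dimensions [T].
f (frequency) has dimensions [T^-1].

Left side: [T]
Right side: [T]

Both sides have the same dimensions, so the equation is dimensionally consistent.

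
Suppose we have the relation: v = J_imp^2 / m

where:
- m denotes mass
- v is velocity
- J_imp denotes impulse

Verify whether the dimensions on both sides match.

No

m (mass) has dimensions [M].
v (velocity) has dimensions [L T^-1].
J_imp (impulse) has dimensions [L M T^-1].

Left side: [L T^-1]
Right side: [L^2 M T^-2]

The two sides have different dimensions, so the equation is NOT dimensionally consistent.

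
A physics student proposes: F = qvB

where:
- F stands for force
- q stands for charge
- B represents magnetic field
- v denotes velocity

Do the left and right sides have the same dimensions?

Yes

F (force) has dimensions [L M T^-2].
q (charge) has dimensions [I T].
B (magnetic field) has dimensions [I^-1 M T^-2].
v (velocity) has dimensions [L T^-1].

Left side: [L M T^-2]
Right side: [L M T^-2]

Both sides have the same dimensions, so the equation is dimensionally consistent.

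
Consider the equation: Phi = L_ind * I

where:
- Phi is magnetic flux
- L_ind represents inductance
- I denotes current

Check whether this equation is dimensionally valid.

Yes

Phi (magnetic flux) has dimensions [I^-1 L^2 M T^-2].
L_ind (inductance) has dimensions [I^-2 L^2 M T^-2].
I (current) has dimensions [I].

Left side: [I^-1 L^2 M T^-2]
Right side: [I^-1 L^2 M T^-2]

Both sides have the same dimensions, so the equation is dimensionally consistent.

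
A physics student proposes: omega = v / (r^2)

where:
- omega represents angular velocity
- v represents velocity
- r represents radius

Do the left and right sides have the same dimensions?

No

omega (angular velocity) has dimensions [T^-1].
v (velocity) has dimensions [L T^-1].
r (radius) has dimensions [L].

Left side: [T^-1]
Right side: [L^-1 T^-1]

The two sides have different dimensions, so the equation is NOT dimensionally consistent.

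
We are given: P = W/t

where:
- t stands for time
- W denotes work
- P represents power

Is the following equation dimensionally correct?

Yes

t (time) has dimensions [T].
W (work) has dimensions [L^2 M T^-2].
P (power) has dimensions [L^2 M T^-3].

Left side: [L^2 M T^-3]
Right side: [L^2 M T^-3]

Both sides have the same dimensions, so the equation is dimensionally consistent.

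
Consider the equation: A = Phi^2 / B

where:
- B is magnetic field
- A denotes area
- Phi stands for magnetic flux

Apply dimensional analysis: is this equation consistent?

No

B (magnetic field) has dimensions [I^-1 M T^-2].
A (area) has dimensions [L^2].
Phi (magnetic flux) has dimensions [I^-1 L^2 M T^-2].

Left side: [L^2]
Right side: [I^-1 L^4 M T^-2]

The two sides have different dimensions, so the equation is NOT dimensionally consistent.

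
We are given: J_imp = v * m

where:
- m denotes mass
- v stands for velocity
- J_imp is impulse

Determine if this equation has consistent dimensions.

Yes

m (mass) has dimensions [M].
v (velocity) has dimensions [L T^-1].
J_imp (impulse) has dimensions [L M T^-1].

Left side: [L M T^-1]
Right side: [L M T^-1]

Both sides have the same dimensions, so the equation is dimensionally consistent.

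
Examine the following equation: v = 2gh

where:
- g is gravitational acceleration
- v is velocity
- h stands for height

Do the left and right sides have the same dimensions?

No

g (gravitational acceleration) has dimensions [L T^-2].
v (velocity) has dimensions [L T^-1].
h (height) has dimensions [L].

Left side: [L T^-1]
Right side: [L^2 T^-2]

The two sides have different dimensions, so the equation is NOT dimensionally consistent.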